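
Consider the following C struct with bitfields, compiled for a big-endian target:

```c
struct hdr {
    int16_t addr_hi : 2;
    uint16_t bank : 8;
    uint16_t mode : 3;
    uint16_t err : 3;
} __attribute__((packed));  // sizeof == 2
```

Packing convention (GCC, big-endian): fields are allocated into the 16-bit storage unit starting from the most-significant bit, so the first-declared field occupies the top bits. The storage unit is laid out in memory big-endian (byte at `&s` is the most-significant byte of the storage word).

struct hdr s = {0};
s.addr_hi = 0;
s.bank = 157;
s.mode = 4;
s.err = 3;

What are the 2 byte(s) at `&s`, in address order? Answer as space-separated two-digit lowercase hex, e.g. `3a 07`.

[14+:2] addr_hi=0 & 0x3 = 0x0; word=0x0000
[6+:8] bank=157 & 0xff = 0x9d; word=0x2740
[3+:3] mode=4 & 0x7 = 0x4; word=0x2760
[0+:3] err=3 & 0x7 = 0x3; word=0x2763
word = 0x2763 → big-endian bytes:
  [0]=0x27  [1]=0x63

27 63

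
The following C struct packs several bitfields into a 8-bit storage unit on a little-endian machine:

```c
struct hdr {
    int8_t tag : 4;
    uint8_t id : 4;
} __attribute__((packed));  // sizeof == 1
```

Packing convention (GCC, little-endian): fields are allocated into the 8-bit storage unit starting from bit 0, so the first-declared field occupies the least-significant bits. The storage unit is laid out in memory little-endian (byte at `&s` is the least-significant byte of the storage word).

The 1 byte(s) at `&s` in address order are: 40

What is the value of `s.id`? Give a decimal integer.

[0]=0x40 (little-endian) → word 0x40
tag [0+:4] = (word>>0) & 0xf = 0
id [4+:4] = (word>>4) & 0xf = 4  ←

4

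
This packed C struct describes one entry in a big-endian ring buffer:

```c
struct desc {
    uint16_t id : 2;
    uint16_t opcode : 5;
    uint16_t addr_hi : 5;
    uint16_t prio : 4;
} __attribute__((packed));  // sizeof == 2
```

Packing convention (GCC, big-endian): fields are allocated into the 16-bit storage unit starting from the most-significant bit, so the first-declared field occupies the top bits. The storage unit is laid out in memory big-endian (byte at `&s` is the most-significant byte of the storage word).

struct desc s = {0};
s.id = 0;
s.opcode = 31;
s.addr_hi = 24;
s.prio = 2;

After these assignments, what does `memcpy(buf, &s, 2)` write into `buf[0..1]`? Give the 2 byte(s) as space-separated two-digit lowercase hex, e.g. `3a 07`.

id (2b) val=0 bits=0x0 at bit 14: 0x0000
opcode (5b) val=31 bits=0x1f at bit 9: 0x3e00
addr_hi (5b) val=24 bits=0x18 at bit 4: 0x3f80
prio (4b) val=2 bits=0x2 at bit 0: 0x3f82
word = 0x3f82 → big-endian bytes:
  [0]=0x3f  [1]=0x82

3f 82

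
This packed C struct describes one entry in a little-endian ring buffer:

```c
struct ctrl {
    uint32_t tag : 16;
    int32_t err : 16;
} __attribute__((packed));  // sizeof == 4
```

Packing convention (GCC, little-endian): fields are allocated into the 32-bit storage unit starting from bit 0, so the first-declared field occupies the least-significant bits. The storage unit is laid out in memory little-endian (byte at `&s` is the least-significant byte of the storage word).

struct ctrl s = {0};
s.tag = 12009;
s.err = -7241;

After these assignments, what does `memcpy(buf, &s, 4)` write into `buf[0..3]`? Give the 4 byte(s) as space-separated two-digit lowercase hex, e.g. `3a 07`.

e9 2e b7 e3

tag (16b) val=12009 bits=0x2ee9 at bit 0: 0x00002ee9
err (16b) val=-7241 bits=0xe3b7 at bit 16: 0xe3b72ee9
word = 0xe3b72ee9 → little-endian bytes:
  [0]=0xe9  [1]=0x2e  [2]=0xb7  [3]=0xe3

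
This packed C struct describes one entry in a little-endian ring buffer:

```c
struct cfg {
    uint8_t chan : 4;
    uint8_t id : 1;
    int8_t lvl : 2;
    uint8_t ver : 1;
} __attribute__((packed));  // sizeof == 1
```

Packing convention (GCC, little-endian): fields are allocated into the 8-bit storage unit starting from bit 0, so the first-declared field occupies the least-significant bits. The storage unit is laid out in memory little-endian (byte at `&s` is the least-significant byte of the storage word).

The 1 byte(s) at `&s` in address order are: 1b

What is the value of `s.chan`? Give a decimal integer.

[0]=0x1b (little-endian) → word 0x1b
chan [0+:4] = (word>>0) & 0xf = 11  ←
id [4+:1] = (word>>4) & 0x1 = 1
lvl [5+:2] = (word>>5) & 0x3 = 0
ver [7+:1] = (word>>7) & 0x1 = 0

11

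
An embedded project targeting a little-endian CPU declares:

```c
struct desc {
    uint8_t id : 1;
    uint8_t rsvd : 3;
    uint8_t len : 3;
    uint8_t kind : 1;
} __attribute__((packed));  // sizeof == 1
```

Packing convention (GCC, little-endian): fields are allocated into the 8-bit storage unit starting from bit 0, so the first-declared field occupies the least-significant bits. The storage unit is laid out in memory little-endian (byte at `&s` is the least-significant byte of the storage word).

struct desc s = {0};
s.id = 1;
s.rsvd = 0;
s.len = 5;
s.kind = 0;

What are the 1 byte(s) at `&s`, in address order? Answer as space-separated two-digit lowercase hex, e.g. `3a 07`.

51

id (1b) val=1 bits=0x1 at bit 0: 0x01
rsvd (3b) val=0 bits=0x0 at bit 1: 0x01
len (3b) val=5 bits=0x5 at bit 4: 0x51
kind (1b) val=0 bits=0x0 at bit 7: 0x51
word = 0x51 → little-endian bytes:
  [0]=0x51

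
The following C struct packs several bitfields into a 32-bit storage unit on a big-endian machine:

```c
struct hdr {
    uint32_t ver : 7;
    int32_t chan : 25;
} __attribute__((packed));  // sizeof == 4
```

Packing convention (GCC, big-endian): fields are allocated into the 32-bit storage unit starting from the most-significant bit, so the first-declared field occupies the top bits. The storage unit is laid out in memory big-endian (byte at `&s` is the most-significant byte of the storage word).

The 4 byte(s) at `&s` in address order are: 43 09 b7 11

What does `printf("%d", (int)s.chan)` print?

[0]=0x43 [1]=0x09 [2]=0xb7 [3]=0x11 (big-endian) → word 0x4309b711
ver [25+:7] = (word>>25) & 0x7f = 33
chan [0+:25] = (word>>0) & 0x1ffffff = 17413905  ←
chan signed 25b, MSB=1: 17413905 - 33554432 = -16140527

-16140527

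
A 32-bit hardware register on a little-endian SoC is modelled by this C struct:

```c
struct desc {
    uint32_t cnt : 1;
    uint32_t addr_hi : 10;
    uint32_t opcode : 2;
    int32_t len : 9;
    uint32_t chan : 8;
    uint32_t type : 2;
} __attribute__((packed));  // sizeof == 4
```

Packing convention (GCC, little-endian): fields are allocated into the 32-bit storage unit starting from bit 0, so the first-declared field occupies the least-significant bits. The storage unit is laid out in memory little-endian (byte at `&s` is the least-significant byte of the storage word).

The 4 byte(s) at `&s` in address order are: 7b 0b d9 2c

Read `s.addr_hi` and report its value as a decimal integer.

[0]=0x7b [1]=0x0b [2]=0xd9 [3]=0x2c (little-endian) → word 0x2cd90b7b
cnt:1 @ bit 0 → (0x2cd90b7b>>0)&0x1 = 0x1
addr_hi:10 @ bit 1 → (0x2cd90b7b>>1)&0x3ff = 0x1bd  ←
opcode:2 @ bit 11 → (0x2cd90b7b>>11)&0x3 = 0x1
len:9 @ bit 13 → (0x2cd90b7b>>13)&0x1ff = 0xc8
chan:8 @ bit 22 → (0x2cd90b7b>>22)&0xff = 0xb3
type:2 @ bit 30 → (0x2cd90b7b>>30)&0x3 = 0x0

445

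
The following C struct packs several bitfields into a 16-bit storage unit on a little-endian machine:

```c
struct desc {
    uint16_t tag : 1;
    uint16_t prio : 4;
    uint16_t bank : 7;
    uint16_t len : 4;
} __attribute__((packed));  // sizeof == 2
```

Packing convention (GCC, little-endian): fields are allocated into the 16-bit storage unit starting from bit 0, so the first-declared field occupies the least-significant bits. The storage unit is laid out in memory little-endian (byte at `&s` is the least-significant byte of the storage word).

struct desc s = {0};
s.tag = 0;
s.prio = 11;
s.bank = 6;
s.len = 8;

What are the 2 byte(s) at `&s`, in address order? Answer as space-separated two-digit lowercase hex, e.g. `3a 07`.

d6 80

tag:1 = 0 → 0x0 << 0 → word 0x0000
prio:4 = 11 → 0xb << 1 → word 0x0016
bank:7 = 6 → 0x6 << 5 → word 0x00d6
len:4 = 8 → 0x8 << 12 → word 0x80d6
word = 0x80d6 → little-endian bytes:
  [0]=0xd6  [1]=0x80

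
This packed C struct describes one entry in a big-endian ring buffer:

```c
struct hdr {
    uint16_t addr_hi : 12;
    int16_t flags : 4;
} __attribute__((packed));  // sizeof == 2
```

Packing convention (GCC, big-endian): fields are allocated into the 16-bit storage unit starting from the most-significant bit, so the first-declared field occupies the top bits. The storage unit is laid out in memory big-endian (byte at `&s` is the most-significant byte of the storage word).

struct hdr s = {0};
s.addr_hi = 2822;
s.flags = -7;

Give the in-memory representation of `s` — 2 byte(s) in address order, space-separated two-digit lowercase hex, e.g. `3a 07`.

b0 69

[4+:12] addr_hi=2822 & 0xfff = 0xb06; word=0xb060
[0+:4] flags=-7 & 0xf = 0x9; word=0xb069
word = 0xb069 → big-endian bytes:
  [0]=0xb0  [1]=0x69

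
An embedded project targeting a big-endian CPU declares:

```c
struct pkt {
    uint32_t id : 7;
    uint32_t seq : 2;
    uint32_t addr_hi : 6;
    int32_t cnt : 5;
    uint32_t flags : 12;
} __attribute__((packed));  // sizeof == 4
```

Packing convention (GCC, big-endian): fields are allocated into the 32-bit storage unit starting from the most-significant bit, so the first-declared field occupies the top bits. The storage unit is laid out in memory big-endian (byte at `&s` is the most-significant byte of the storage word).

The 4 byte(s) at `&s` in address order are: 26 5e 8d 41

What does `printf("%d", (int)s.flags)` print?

[0]=0x26 [1]=0x5e [2]=0x8d [3]=0x41 (big-endian) → word 0x265e8d41
id:7 @ bit 25 → (0x265e8d41>>25)&0x7f = 0x13
seq:2 @ bit 23 → (0x265e8d41>>23)&0x3 = 0x0
addr_hi:6 @ bit 17 → (0x265e8d41>>17)&0x3f = 0x2f
cnt:5 @ bit 12 → (0x265e8d41>>12)&0x1f = 0x8
flags:12 @ bit 0 → (0x265e8d41>>0)&0xfff = 0xd41  ←

3393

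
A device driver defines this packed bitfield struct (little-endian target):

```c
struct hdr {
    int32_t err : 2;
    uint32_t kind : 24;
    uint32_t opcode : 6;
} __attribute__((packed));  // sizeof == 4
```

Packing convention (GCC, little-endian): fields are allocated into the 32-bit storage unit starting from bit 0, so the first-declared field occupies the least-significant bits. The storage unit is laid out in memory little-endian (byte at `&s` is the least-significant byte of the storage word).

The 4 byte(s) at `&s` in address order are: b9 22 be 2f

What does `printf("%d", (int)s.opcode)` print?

[0]=0xb9 [1]=0x22 [2]=0xbe [3]=0x2f (little-endian) → word 0x2fbe22b9
err [0+:2] = (word>>0) & 0x3 = 1
kind [2+:24] = (word>>2) & 0xffffff = 15698094
opcode [26+:6] = (word>>26) & 0x3f = 11  ←

11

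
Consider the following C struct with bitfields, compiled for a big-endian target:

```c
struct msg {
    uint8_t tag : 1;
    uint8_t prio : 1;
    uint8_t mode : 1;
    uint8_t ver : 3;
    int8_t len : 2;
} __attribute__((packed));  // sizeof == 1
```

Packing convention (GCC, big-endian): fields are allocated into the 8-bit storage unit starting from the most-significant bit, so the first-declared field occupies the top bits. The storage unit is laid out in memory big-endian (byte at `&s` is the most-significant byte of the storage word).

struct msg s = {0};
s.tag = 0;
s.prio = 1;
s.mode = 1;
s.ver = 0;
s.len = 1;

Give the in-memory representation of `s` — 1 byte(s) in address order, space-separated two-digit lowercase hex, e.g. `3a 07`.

61

tag (1b) val=0 bits=0x0 at bit 7: 0x00
prio (1b) val=1 bits=0x1 at bit 6: 0x40
mode (1b) val=1 bits=0x1 at bit 5: 0x60
ver (3b) val=0 bits=0x0 at bit 2: 0x60
len (2b) val=1 bits=0x1 at bit 0: 0x61
word = 0x61 → big-endian bytes:
  [0]=0x61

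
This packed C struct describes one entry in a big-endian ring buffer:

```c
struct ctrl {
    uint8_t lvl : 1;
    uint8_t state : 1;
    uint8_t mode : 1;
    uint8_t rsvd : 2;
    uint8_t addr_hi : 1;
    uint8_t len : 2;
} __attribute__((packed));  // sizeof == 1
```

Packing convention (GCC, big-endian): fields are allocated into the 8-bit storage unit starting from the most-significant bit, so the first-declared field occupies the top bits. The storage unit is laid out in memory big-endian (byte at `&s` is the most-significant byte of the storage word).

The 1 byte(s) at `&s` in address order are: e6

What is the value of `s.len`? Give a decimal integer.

2

[0]=0xe6 (big-endian) → word 0xe6
lvl [7+:1] = (word>>7) & 0x1 = 1
state [6+:1] = (word>>6) & 0x1 = 1
mode [5+:1] = (word>>5) & 0x1 = 1
rsvd [3+:2] = (word>>3) & 0x3 = 0
addr_hi [2+:1] = (word>>2) & 0x1 = 1
len [0+:2] = (word>>0) & 0x3 = 2  ←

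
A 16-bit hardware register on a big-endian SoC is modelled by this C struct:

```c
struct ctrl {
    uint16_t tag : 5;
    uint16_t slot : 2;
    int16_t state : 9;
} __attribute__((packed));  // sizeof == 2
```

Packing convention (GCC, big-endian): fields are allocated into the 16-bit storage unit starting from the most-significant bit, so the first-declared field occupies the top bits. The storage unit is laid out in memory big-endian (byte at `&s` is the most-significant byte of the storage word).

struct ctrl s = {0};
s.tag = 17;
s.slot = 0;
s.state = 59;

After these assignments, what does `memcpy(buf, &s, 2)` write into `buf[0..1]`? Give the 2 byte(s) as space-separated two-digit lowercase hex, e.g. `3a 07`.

88 3b

[11+:5] tag=17 & 0x1f = 0x11; word=0x8800
[9+:2] slot=0 & 0x3 = 0x0; word=0x8800
[0+:9] state=59 & 0x1ff = 0x3b; word=0x883b
word = 0x883b → big-endian bytes:
  [0]=0x88  [1]=0x3b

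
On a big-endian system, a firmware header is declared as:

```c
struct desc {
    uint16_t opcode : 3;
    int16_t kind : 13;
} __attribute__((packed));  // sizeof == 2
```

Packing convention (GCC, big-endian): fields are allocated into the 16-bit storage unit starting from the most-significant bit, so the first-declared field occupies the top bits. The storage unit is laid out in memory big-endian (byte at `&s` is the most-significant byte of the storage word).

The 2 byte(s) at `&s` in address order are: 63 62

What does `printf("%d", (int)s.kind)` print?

[0]=0x63 [1]=0x62 (big-endian) → word 0x6362
opcode:3 @ bit 13 → (0x6362>>13)&0x7 = 0x3
kind:13 @ bit 0 → (0x6362>>0)&0x1fff = 0x362  ←
kind signed 13b, MSB=0: value = 866

866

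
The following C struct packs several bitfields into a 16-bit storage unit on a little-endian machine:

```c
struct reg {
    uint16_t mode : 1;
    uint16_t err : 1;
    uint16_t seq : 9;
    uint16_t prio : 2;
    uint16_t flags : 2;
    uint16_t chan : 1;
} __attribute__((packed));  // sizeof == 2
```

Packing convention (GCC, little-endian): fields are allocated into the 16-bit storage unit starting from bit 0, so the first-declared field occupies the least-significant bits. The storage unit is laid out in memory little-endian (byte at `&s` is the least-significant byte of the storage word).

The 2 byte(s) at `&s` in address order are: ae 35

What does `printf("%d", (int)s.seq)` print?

363

[0]=0xae [1]=0x35 (little-endian) → word 0x35ae
mode:1 @ bit 0 → (0x35ae>>0)&0x1 = 0x0
err:1 @ bit 1 → (0x35ae>>1)&0x1 = 0x1
seq:9 @ bit 2 → (0x35ae>>2)&0x1ff = 0x16b  ←
prio:2 @ bit 11 → (0x35ae>>11)&0x3 = 0x2
flags:2 @ bit 13 → (0x35ae>>13)&0x3 = 0x1
chan:1 @ bit 15 → (0x35ae>>15)&0x1 = 0x0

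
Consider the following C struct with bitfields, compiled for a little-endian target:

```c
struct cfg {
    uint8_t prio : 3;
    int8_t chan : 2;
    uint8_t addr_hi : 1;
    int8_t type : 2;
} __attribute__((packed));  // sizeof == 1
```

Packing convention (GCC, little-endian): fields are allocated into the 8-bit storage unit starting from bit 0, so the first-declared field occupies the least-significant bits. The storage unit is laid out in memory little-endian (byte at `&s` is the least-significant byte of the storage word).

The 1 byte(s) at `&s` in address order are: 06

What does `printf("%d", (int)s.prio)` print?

6

[0]=0x06 (little-endian) → word 0x06
prio [0+:3] = (word>>0) & 0x7 = 6  ←
chan [3+:2] = (word>>3) & 0x3 = 0
addr_hi [5+:1] = (word>>5) & 0x1 = 0
type [6+:2] = (word>>6) & 0x3 = 0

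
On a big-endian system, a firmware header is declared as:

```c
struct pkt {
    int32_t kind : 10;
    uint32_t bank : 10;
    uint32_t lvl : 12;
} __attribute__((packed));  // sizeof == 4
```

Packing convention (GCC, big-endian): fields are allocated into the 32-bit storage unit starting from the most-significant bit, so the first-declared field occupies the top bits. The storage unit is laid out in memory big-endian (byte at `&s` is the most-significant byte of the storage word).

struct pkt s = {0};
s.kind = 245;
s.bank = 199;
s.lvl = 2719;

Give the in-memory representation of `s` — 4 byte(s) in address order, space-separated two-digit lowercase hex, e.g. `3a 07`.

3d 4c 7a 9f

kind (10b) val=245 bits=0xf5 at bit 22: 0x3d400000
bank (10b) val=199 bits=0xc7 at bit 12: 0x3d4c7000
lvl (12b) val=2719 bits=0xa9f at bit 0: 0x3d4c7a9f
word = 0x3d4c7a9f → big-endian bytes:
  [0]=0x3d  [1]=0x4c  [2]=0x7a  [3]=0x9f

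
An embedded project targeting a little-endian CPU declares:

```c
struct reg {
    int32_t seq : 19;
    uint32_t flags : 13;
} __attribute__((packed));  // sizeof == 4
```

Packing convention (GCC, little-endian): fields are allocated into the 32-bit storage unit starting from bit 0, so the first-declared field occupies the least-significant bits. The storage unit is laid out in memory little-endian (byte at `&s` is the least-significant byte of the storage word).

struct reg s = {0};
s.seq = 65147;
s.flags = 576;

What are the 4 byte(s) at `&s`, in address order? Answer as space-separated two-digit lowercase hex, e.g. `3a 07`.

7b fe 00 12

seq (19b) val=65147 bits=0xfe7b at bit 0: 0x0000fe7b
flags (13b) val=576 bits=0x240 at bit 19: 0x1200fe7b
word = 0x1200fe7b → little-endian bytes:
  [0]=0x7b  [1]=0xfe  [2]=0x00  [3]=0x12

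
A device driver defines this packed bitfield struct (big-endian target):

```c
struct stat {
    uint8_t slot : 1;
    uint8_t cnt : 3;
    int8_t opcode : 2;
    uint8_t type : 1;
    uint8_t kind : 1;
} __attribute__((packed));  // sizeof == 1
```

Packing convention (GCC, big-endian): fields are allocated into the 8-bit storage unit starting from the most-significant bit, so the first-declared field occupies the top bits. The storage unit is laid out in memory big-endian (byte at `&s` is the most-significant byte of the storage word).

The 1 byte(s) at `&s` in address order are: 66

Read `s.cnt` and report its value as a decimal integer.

[0]=0x66 (big-endian) → word 0x66
slot [7+:1] = (word>>7) & 0x1 = 0
cnt [4+:3] = (word>>4) & 0x7 = 6  ←
opcode [2+:2] = (word>>2) & 0x3 = 1
type [1+:1] = (word>>1) & 0x1 = 1
kind [0+:1] = (word>>0) & 0x1 = 0

6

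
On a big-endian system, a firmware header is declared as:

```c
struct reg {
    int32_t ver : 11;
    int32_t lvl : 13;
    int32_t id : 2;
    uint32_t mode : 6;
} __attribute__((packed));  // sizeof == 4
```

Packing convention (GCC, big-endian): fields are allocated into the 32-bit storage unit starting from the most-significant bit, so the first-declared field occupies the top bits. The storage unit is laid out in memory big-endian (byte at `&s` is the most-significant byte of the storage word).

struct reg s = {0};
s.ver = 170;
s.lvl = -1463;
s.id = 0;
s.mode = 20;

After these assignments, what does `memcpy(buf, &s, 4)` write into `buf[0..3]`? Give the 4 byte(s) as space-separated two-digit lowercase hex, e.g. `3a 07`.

ver:11 = 170 → 0xaa << 21 → word 0x15400000
lvl:13 = -1463 → 0x1a49 << 8 → word 0x155a4900
id:2 = 0 → 0x0 << 6 → word 0x155a4900
mode:6 = 20 → 0x14 << 0 → word 0x155a4914
word = 0x155a4914 → big-endian bytes:
  [0]=0x15  [1]=0x5a  [2]=0x49  [3]=0x14

15 5a 49 14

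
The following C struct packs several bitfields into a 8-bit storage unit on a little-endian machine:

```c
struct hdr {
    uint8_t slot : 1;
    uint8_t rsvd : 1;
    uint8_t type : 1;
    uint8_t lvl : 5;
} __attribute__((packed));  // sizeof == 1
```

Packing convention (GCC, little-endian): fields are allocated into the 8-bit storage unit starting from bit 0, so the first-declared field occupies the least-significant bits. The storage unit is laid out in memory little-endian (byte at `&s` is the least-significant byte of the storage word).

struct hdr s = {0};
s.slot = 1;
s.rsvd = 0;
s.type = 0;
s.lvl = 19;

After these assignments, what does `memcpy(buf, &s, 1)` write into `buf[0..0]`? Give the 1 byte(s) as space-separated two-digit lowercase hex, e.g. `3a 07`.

99

slot:1 = 1 → 0x1 << 0 → word 0x01
rsvd:1 = 0 → 0x0 << 1 → word 0x01
type:1 = 0 → 0x0 << 2 → word 0x01
lvl:5 = 19 → 0x13 << 3 → word 0x99
word = 0x99 → little-endian bytes:
  [0]=0x99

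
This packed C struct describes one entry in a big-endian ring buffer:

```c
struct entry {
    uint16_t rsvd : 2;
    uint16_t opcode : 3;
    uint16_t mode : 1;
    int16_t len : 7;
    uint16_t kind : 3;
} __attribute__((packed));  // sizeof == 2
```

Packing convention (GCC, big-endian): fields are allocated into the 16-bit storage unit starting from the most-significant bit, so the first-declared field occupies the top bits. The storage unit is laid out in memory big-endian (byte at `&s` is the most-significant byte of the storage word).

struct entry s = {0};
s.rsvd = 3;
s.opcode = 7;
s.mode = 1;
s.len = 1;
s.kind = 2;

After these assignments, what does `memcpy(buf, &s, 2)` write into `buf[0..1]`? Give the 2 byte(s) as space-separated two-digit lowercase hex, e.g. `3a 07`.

rsvd:2 = 3 → 0x3 << 14 → word 0xc000
opcode:3 = 7 → 0x7 << 11 → word 0xf800
mode:1 = 1 → 0x1 << 10 → word 0xfc00
len:7 = 1 → 0x1 << 3 → word 0xfc08
kind:3 = 2 → 0x2 << 0 → word 0xfc0a
word = 0xfc0a → big-endian bytes:
  [0]=0xfc  [1]=0x0a

fc 0a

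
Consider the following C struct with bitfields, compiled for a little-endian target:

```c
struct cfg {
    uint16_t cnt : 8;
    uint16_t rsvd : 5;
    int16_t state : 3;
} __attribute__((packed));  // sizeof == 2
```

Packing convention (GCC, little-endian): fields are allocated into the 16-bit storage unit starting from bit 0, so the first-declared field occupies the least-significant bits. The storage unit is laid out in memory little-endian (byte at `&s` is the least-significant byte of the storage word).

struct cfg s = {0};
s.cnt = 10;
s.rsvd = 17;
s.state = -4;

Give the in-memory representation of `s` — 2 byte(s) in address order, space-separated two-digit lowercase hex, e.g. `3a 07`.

0a 91

cnt (8b) val=10 bits=0xa at bit 0: 0x000a
rsvd (5b) val=17 bits=0x11 at bit 8: 0x110a
state (3b) val=-4 bits=0x4 at bit 13: 0x910a
word = 0x910a → little-endian bytes:
  [0]=0x0a  [1]=0x91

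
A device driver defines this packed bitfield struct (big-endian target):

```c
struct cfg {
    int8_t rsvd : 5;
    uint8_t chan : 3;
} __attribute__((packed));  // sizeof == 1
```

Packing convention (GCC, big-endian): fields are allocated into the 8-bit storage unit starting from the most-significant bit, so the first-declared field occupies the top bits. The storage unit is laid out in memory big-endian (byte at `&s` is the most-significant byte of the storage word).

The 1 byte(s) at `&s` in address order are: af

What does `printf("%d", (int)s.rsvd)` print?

-11

[0]=0xaf (big-endian) → word 0xaf
rsvd [3+:5] = (word>>3) & 0x1f = 21  ←
chan [0+:3] = (word>>0) & 0x7 = 7
rsvd signed 5b, MSB=1: 21 - 32 = -11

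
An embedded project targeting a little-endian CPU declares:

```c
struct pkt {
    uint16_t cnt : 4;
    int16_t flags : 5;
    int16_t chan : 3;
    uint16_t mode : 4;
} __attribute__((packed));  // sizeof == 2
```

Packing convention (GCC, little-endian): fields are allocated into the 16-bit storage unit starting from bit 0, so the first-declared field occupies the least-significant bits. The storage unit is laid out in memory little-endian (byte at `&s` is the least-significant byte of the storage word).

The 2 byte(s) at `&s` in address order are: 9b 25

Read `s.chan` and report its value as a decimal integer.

2

[0]=0x9b [1]=0x25 (little-endian) → word 0x259b
cnt:4 @ bit 0 → (0x259b>>0)&0xf = 0xb
flags:5 @ bit 4 → (0x259b>>4)&0x1f = 0x19
chan:3 @ bit 9 → (0x259b>>9)&0x7 = 0x2  ←
mode:4 @ bit 12 → (0x259b>>12)&0xf = 0x2
chan signed 3b, MSB=0: value = 2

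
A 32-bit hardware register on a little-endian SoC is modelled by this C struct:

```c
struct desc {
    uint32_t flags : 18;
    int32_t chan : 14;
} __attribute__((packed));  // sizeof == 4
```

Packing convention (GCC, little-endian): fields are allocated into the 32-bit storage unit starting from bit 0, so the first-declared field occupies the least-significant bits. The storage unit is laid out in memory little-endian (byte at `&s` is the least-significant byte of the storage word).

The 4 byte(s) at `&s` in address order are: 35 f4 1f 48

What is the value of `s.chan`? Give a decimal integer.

4615

[0]=0x35 [1]=0xf4 [2]=0x1f [3]=0x48 (little-endian) → word 0x481ff435
flags [0+:18] = (word>>0) & 0x3ffff = 259125
chan [18+:14] = (word>>18) & 0x3fff = 4615  ←
chan signed 14b, MSB=0: value = 4615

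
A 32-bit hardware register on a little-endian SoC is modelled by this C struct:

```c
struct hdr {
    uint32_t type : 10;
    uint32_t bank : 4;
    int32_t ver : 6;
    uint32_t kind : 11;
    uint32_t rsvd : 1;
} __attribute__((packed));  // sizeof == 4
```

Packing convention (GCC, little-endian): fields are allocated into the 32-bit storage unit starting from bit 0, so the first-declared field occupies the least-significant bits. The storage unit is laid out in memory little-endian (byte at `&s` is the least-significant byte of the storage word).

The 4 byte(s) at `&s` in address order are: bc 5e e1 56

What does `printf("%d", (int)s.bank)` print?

[0]=0xbc [1]=0x5e [2]=0xe1 [3]=0x56 (little-endian) → word 0x56e15ebc
type [0+:10] = (word>>0) & 0x3ff = 700
bank [10+:4] = (word>>10) & 0xf = 7  ←
ver [14+:6] = (word>>14) & 0x3f = 5
kind [20+:11] = (word>>20) & 0x7ff = 1390
rsvd [31+:1] = (word>>31) & 0x1 = 0

7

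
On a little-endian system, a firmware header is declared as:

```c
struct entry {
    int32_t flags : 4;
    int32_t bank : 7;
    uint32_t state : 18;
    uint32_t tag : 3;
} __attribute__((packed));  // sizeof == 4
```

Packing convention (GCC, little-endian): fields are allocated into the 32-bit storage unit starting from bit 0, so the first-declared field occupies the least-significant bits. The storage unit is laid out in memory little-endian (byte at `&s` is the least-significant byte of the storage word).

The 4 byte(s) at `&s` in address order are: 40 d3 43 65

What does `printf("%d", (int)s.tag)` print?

[0]=0x40 [1]=0xd3 [2]=0x43 [3]=0x65 (little-endian) → word 0x6543d340
flags:4 @ bit 0 → (0x6543d340>>0)&0xf = 0x0
bank:7 @ bit 4 → (0x6543d340>>4)&0x7f = 0x34
state:18 @ bit 11 → (0x6543d340>>11)&0x3ffff = 0xa87a
tag:3 @ bit 29 → (0x6543d340>>29)&0x7 = 0x3  ←

3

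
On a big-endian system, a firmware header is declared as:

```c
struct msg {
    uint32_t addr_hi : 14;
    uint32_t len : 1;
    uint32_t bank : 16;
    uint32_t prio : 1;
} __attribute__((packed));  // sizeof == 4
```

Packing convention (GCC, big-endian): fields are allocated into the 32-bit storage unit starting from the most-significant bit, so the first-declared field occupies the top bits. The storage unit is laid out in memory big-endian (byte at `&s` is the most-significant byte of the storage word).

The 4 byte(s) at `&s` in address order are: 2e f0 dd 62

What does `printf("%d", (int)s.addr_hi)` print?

3004

[0]=0x2e [1]=0xf0 [2]=0xdd [3]=0x62 (big-endian) → word 0x2ef0dd62
addr_hi [18+:14] = (word>>18) & 0x3fff = 3004  ←
len [17+:1] = (word>>17) & 0x1 = 0
bank [1+:16] = (word>>1) & 0xffff = 28337
prio [0+:1] = (word>>0) & 0x1 = 0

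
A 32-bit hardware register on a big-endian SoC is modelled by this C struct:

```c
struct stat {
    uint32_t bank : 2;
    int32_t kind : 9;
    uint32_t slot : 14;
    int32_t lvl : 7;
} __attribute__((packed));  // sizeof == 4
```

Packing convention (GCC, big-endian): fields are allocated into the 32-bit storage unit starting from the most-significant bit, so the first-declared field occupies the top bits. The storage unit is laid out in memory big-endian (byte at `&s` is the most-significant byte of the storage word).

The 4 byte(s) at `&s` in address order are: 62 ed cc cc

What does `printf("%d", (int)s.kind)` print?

-233

[0]=0x62 [1]=0xed [2]=0xcc [3]=0xcc (big-endian) → word 0x62edcccc
bank [30+:2] = (word>>30) & 0x3 = 1
kind [21+:9] = (word>>21) & 0x1ff = 279  ←
slot [7+:14] = (word>>7) & 0x3fff = 7065
lvl [0+:7] = (word>>0) & 0x7f = 76
kind signed 9b, MSB=1: 279 - 512 = -233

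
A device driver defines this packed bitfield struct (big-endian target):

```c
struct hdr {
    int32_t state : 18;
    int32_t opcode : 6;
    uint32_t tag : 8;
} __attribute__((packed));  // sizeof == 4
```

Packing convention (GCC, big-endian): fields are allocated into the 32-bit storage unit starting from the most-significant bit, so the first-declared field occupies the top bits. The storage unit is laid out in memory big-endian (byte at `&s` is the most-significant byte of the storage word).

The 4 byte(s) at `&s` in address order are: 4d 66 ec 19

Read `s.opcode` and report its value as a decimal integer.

[0]=0x4d [1]=0x66 [2]=0xec [3]=0x19 (big-endian) → word 0x4d66ec19
state [14+:18] = (word>>14) & 0x3ffff = 79259
opcode [8+:6] = (word>>8) & 0x3f = 44  ←
tag [0+:8] = (word>>0) & 0xff = 25
opcode signed 6b, MSB=1: 44 - 64 = -20

-20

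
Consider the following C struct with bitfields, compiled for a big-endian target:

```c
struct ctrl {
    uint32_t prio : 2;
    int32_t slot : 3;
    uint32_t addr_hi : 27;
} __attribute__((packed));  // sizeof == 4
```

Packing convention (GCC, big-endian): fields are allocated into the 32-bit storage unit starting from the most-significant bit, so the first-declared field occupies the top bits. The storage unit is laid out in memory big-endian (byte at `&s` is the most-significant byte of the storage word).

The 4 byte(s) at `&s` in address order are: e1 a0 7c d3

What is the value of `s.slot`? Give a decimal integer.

-4

[0]=0xe1 [1]=0xa0 [2]=0x7c [3]=0xd3 (big-endian) → word 0xe1a07cd3
prio:2 @ bit 30 → (0xe1a07cd3>>30)&0x3 = 0x3
slot:3 @ bit 27 → (0xe1a07cd3>>27)&0x7 = 0x4  ←
addr_hi:27 @ bit 0 → (0xe1a07cd3>>0)&0x7ffffff = 0x1a07cd3
slot signed 3b, MSB=1: 4 - 8 = -4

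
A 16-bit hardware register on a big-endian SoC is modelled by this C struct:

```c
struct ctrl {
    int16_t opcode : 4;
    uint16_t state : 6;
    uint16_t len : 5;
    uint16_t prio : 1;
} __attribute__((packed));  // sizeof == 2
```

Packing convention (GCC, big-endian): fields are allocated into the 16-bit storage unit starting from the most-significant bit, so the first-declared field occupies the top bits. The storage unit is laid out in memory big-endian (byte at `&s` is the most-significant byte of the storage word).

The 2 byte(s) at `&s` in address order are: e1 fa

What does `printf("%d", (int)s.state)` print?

7

[0]=0xe1 [1]=0xfa (big-endian) → word 0xe1fa
opcode [12+:4] = (word>>12) & 0xf = 14
state [6+:6] = (word>>6) & 0x3f = 7  ←
len [1+:5] = (word>>1) & 0x1f = 29
prio [0+:1] = (word>>0) & 0x1 = 0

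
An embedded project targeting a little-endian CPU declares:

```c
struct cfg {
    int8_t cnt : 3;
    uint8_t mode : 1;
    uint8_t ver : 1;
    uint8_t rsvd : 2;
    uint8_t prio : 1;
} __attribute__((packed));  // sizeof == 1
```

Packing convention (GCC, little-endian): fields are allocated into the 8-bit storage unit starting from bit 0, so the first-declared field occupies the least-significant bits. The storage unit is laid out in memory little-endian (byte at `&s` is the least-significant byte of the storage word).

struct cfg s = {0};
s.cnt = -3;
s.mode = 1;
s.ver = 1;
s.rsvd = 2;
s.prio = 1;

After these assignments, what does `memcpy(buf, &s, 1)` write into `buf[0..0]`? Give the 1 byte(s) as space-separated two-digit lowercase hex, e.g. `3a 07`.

dd

cnt (3b) val=-3 bits=0x5 at bit 0: 0x05
mode (1b) val=1 bits=0x1 at bit 3: 0x0d
ver (1b) val=1 bits=0x1 at bit 4: 0x1d
rsvd (2b) val=2 bits=0x2 at bit 5: 0x5d
prio (1b) val=1 bits=0x1 at bit 7: 0xdd
word = 0xdd → little-endian bytes:
  [0]=0xdd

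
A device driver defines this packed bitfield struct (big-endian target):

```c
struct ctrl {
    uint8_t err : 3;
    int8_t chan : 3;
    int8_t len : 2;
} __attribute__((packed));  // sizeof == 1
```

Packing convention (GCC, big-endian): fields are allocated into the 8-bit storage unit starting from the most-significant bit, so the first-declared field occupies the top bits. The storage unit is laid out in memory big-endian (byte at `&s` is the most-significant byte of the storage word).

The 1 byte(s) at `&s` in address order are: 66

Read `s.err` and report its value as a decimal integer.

[0]=0x66 (big-endian) → word 0x66
err [5+:3] = (word>>5) & 0x7 = 3  ←
chan [2+:3] = (word>>2) & 0x7 = 1
len [0+:2] = (word>>0) & 0x3 = 2

3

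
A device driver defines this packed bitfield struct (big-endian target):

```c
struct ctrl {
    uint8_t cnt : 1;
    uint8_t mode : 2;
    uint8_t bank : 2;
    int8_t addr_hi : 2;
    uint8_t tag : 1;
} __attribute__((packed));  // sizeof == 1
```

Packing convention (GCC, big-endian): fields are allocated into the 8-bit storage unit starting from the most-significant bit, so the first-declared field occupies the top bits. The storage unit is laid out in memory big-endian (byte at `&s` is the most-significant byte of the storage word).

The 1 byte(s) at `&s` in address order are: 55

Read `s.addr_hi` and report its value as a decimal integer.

-2

[0]=0x55 (big-endian) → word 0x55
cnt:1 @ bit 7 → (0x55>>7)&0x1 = 0x0
mode:2 @ bit 5 → (0x55>>5)&0x3 = 0x2
bank:2 @ bit 3 → (0x55>>3)&0x3 = 0x2
addr_hi:2 @ bit 1 → (0x55>>1)&0x3 = 0x2  ←
tag:1 @ bit 0 → (0x55>>0)&0x1 = 0x1
addr_hi signed 2b, MSB=1: 2 - 4 = -2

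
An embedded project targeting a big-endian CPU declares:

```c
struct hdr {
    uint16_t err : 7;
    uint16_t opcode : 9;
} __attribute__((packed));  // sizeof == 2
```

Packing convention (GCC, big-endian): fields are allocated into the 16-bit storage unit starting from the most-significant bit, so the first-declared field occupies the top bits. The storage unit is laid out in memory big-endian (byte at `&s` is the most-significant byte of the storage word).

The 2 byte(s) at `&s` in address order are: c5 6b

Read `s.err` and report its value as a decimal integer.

[0]=0xc5 [1]=0x6b (big-endian) → word 0xc56b
err:7 @ bit 9 → (0xc56b>>9)&0x7f = 0x62  ←
opcode:9 @ bit 0 → (0xc56b>>0)&0x1ff = 0x16b

98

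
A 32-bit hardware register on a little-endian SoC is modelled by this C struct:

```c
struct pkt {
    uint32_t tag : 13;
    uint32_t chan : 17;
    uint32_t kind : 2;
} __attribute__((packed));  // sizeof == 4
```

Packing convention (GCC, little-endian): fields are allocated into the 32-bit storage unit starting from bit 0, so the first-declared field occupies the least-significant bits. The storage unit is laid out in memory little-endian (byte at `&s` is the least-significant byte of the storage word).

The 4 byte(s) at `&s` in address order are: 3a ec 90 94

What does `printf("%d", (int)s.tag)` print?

3130

[0]=0x3a [1]=0xec [2]=0x90 [3]=0x94 (little-endian) → word 0x9490ec3a
tag [0+:13] = (word>>0) & 0x1fff = 3130  ←
chan [13+:17] = (word>>13) & 0x1ffff = 42119
kind [30+:2] = (word>>30) & 0x3 = 2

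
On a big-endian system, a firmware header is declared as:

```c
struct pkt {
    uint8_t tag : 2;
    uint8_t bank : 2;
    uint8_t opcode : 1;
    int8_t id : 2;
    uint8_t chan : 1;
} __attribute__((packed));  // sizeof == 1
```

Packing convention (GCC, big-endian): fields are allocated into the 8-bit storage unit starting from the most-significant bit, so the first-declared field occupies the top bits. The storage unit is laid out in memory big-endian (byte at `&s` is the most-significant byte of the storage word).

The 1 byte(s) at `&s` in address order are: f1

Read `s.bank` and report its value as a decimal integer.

3

[0]=0xf1 (big-endian) → word 0xf1
tag:2 @ bit 6 → (0xf1>>6)&0x3 = 0x3
bank:2 @ bit 4 → (0xf1>>4)&0x3 = 0x3  ←
opcode:1 @ bit 3 → (0xf1>>3)&0x1 = 0x0
id:2 @ bit 1 → (0xf1>>1)&0x3 = 0x0
chan:1 @ bit 0 → (0xf1>>0)&0x1 = 0x1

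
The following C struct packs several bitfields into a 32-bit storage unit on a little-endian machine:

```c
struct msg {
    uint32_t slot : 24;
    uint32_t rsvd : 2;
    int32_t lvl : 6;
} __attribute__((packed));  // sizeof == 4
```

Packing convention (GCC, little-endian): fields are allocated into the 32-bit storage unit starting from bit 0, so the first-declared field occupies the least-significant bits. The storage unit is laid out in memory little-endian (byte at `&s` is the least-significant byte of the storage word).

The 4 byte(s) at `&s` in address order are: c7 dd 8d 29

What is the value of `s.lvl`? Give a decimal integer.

10

[0]=0xc7 [1]=0xdd [2]=0x8d [3]=0x29 (little-endian) → word 0x298dddc7
slot:24 @ bit 0 → (0x298dddc7>>0)&0xffffff = 0x8dddc7
rsvd:2 @ bit 24 → (0x298dddc7>>24)&0x3 = 0x1
lvl:6 @ bit 26 → (0x298dddc7>>26)&0x3f = 0xa  ←
lvl signed 6b, MSB=0: value = 10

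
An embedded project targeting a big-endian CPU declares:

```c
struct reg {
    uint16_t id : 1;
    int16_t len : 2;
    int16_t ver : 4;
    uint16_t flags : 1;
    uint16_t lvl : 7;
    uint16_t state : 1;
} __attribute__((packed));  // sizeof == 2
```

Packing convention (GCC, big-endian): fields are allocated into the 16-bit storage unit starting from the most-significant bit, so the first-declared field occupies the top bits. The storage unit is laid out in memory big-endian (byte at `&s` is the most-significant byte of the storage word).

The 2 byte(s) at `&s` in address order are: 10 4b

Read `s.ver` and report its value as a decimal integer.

[0]=0x10 [1]=0x4b (big-endian) → word 0x104b
id [15+:1] = (word>>15) & 0x1 = 0
len [13+:2] = (word>>13) & 0x3 = 0
ver [9+:4] = (word>>9) & 0xf = 8  ←
flags [8+:1] = (word>>8) & 0x1 = 0
lvl [1+:7] = (word>>1) & 0x7f = 37
state [0+:1] = (word>>0) & 0x1 = 1
ver signed 4b, MSB=1: 8 - 16 = -8

-8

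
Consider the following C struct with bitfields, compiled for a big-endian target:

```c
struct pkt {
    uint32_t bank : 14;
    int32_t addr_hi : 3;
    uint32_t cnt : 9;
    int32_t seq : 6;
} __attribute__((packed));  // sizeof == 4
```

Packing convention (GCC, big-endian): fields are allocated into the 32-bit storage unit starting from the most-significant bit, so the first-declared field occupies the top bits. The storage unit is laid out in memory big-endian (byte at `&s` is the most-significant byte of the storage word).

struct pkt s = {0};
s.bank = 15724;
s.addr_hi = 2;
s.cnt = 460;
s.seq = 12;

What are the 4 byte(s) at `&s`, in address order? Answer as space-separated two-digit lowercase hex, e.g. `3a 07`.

f5 b1 73 0c

bank (14b) val=15724 bits=0x3d6c at bit 18: 0xf5b00000
addr_hi (3b) val=2 bits=0x2 at bit 15: 0xf5b10000
cnt (9b) val=460 bits=0x1cc at bit 6: 0xf5b17300
seq (6b) val=12 bits=0xc at bit 0: 0xf5b1730c
word = 0xf5b1730c → big-endian bytes:
  [0]=0xf5  [1]=0xb1  [2]=0x73  [3]=0x0c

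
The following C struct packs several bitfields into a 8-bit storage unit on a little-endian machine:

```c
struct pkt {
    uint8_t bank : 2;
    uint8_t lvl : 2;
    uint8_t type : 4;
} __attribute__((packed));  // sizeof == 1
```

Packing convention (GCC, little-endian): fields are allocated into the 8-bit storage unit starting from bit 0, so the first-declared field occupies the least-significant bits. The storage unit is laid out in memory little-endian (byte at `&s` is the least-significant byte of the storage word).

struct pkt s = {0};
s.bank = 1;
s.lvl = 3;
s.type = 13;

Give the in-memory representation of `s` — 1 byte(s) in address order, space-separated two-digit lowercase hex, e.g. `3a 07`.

bank:2 = 1 → 0x1 << 0 → word 0x01
lvl:2 = 3 → 0x3 << 2 → word 0x0d
type:4 = 13 → 0xd << 4 → word 0xdd
word = 0xdd → little-endian bytes:
  [0]=0xdd

dd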